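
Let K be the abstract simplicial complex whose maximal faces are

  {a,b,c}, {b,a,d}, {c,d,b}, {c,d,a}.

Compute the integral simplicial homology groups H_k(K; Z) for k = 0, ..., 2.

H_0 = Z,  H_1 = 0,  H_2 = Z.

Fix the vertex order a < b < c < d and write every simplex with vertices in increasing order. Then dim K = 2 and the simplices of K are:

  0-simplices (4): a, b, c, d
  1-simplices (6): ab, ac, ad, bc, bd, cd
  2-simplices (4): abc, abd, acd, bcd

giving chain groups C_0 ≅ Z^4, C_1 ≅ Z^6, C_2 ≅ Z^4.

Boundary ∂_1: C_1 → C_0 sends each edge [p,q] (with p < q) to q − p. For instance
  ∂bc = c − b.
As a 4×6 matrix over Z this has rank 3, with invariant factors (1,1,1).

Boundary ∂_2: C_2 → C_1 sends each 2-simplex [p,q,r] to [q,r] − [p,r] + [p,q]. For instance
  ∂bcd = cd − bd + bc,
  ∂acd = cd − ad + ac.
The resulting 6×4 matrix has rank 3, and its Smith normal form has invariant factors (1,1,1).

Computing H_k = (kernel of ∂_k) / (image of ∂_{k+1}):

  H_0: rank C_0 − rank ∂_1 = 4 − 3 = 1, and the invariant factors of ∂_1 are all 1, so H_0 ≅ Z.
  H_1: rank ker ∂_1 − rank ∂_2 = (6 − 3) − 3 = 0, and the invariant factors of ∂_2 are all 1, so H_1 ≅ 0.
  H_2: rank ker ∂_2 − rank ∂_3 = (4 − 3) − 0 = 1, and there is no ∂_3, so H_2 ≅ Z.

As a check, the Euler characteristic is 4 − 6 + 4 = 2, which agrees with 1 − 0 + 1 = 2.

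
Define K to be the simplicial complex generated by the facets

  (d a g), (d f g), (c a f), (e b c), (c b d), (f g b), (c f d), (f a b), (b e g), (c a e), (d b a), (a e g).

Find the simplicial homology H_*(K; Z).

H_0 = Z,  H_1 = Z/2,  H_2 = 0.

K has 7 vertices, 18 edges, 12 triangles.
rank ∂_0 = 0, rank ∂_1 = 6 ⇒ b_0 = 7 − 0 − 6 = 1; all invariant factors of ∂_1 are 1 so no torsion. So H_0 ≅ Z.
rank ∂_1 = 6, rank ∂_2 = 12 ⇒ b_1 = 18 − 6 − 12 = 0; ∂_2 has invariant factor(s) [2] giving torsion. So H_1 ≅ Z/2.
rank ∂_2 = 12, rank ∂_3 = 0 ⇒ b_2 = 12 − 12 − 0 = 0. So H_2 ≅ 0.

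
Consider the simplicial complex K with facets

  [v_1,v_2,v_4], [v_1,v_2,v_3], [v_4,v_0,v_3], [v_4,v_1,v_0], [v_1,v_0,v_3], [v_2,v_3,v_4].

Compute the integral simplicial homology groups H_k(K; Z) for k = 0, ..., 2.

We work with the vertex ordering v_0 < v_1 < v_2 < v_3 < v_4. The simplices of K, each written with vertices in increasing order, are:

  0-simplices (5): [v_0], [v_1], [v_2], [v_3], [v_4]
  1-simplices (9): [v_0,v_1], [v_0,v_3], [v_0,v_4], [v_1,v_2], [v_1,v_3], [v_1,v_4], [v_2,v_3], [v_2,v_4], [v_3,v_4]
  2-simplices (6): [v_0,v_1,v_3], [v_0,v_1,v_4], [v_0,v_3,v_4], [v_1,v_2,v_3], [v_1,v_2,v_4], [v_2,v_3,v_4]

giving chain groups C_0 ≅ Z^5, C_1 ≅ Z^9, C_2 ≅ Z^6.

The boundary map ∂_1: C_1 → C_0 is given by ∂[p,q] = [q] − [p]. For instance
  ∂[v_1,v_3] = [v_3] − [v_1].
The 5×9 boundary matrix has rank 4 and Smith normal form diag(1,1,1,1).

The boundary map ∂_2: C_2 → C_1 acts by ∂[p,q,r] = [q,r] − [p,r] + [p,q]. For instance
  ∂[v_2,v_3,v_4] = [v_3,v_4] − [v_2,v_4] + [v_2,v_3],
  ∂[v_0,v_1,v_4] = [v_1,v_4] − [v_0,v_4] + [v_0,v_1].
This gives a 9×6 integer matrix of rank 5; reducing to Smith normal form yields diagonal entries (1,1,1,1,1).

From H_k ≅ ker(∂_k) / im(∂_{k+1}) we obtain:

  H_0: rank C_0 − rank ∂_1 = 5 − 4 = 1, and the invariant factors of ∂_1 are all 1, so H_0 = Z.
  H_1: rank ker ∂_1 − rank ∂_2 = (9 − 4) − 5 = 0, and the invariant factors of ∂_2 are all 1, so H_1 = 0.
  H_2: rank ker ∂_2 − rank ∂_3 = (6 − 5) − 0 = 1, and there is no ∂_3, so H_2 = Z.

H_0 = Z,  H_1 = 0,  H_2 = Z.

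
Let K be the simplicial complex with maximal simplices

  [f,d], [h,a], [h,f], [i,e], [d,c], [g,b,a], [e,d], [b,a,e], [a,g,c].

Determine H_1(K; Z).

H_1 = Z^2.

Order the vertices as a < b < c < d < e < f < g < h < i. Listing each simplex with vertices in this order, K has dimension 2 with simplices:

  0-simplices (9): a, b, c, d, e, f, g, h, i
  1-simplices (13): ab, ac, ae, ag, ah, be, bg, cd, cg, de, df, ei, fh
  2-simplices (3): abe, abg, acg

giving chain groups C_0 ≅ Z^9, C_1 ≅ Z^13, C_2 ≅ Z^3.

The boundary map ∂_1: C_1 → C_0 is given by ∂[p,q] = [q] − [p]. For instance
  ∂ae = e − a.
As a 9×13 matrix over Z this has rank 8, with invariant factors (1,1,1,1,1,1,1,1).

The boundary map ∂_2: C_2 → C_1 maps a triangle to the signed sum of its edges. For instance
  ∂abg = bg − ag + ab,
  ∂abe = be − ae + ab.
This gives a 13×3 integer matrix of rank 3; reducing to Smith normal form yields diagonal entries (1,1,1).

From H_k ≅ ker(∂_k) / im(∂_{k+1}) we obtain:

  H_1: rank ker ∂_1 − rank ∂_2 = (13 − 8) − 3 = 2, and the invariant factors of ∂_2 are all 1, so H_1 ≅ Z^2.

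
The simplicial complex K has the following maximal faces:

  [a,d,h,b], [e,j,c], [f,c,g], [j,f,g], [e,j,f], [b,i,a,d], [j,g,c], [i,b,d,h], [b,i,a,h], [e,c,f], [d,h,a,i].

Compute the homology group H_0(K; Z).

K has 10 vertices, 19 edges, 16 triangles, 5 3-simplices.
rank ∂_0 = 0, rank ∂_1 = 8 ⇒ b_0 = 10 − 0 − 8 = 2; all invariant factors of ∂_1 are 1 so no torsion. So H_0 = Z^2.

H_0 ≅ Z^2.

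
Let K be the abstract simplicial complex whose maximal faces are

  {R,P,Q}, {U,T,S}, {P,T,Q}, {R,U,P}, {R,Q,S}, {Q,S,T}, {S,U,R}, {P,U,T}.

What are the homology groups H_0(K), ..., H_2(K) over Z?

K has 6 vertices, 12 edges, 8 triangles.
rank ∂_0 = 0, rank ∂_1 = 5 ⇒ b_0 = 6 − 0 − 5 = 1; all invariant factors of ∂_1 are 1 so no torsion. So H_0 = Z.
rank ∂_1 = 5, rank ∂_2 = 7 ⇒ b_1 = 12 − 5 − 7 = 0; all invariant factors of ∂_2 are 1 so no torsion. So H_1 = 0.
rank ∂_2 = 7, rank ∂_3 = 0 ⇒ b_2 = 8 − 7 − 0 = 1. So H_2 = Z.

H_0 ≅ Z,  H_1 = 0,  H_2 ≅ Z.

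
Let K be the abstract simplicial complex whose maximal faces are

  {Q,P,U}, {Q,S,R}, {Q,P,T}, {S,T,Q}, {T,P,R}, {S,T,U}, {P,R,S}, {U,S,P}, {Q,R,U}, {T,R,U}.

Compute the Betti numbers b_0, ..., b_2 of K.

b_0 = 1, b_1 = 0, b_2 = 0.

Order the vertices as P < Q < R < S < T < U. Listing each simplex with vertices in this order, K has dimension 2 with simplices:

  0-simplices (6): P, Q, R, S, T, U
  1-simplices (15): PQ, PR, PS, PT, PU, QR, QS, QT, QU, RS, RT, RU, ST, SU, TU
  2-simplices (10): PQT, PQU, PRS, PRT, PSU, QRS, QRU, QST, RTU, STU

giving chain groups C_0 ≅ Z^6, C_1 ≅ Z^15, C_2 ≅ Z^10.

Boundary ∂_1: C_1 → C_0 maps an edge to its endpoints' difference, ∂[p,q] = q − p. For instance
  ∂RT = T − R.
This gives a 6×15 integer matrix of rank 5; reducing to Smith normal form yields diagonal entries (1,1,1,1,1).

The boundary map ∂_2: C_2 → C_1 maps a triangle to the signed sum of its edges. For instance
  ∂STU = TU − SU + ST,
  ∂PRT = RT − PT + PR.
The 15×10 boundary matrix has rank 10 and Smith normal form diag(1,1,1,1,1,1,1,1,1,2).

Computing H_k = (kernel of ∂_k) / (image of ∂_{k+1}):

  H_0: rank C_0 − rank ∂_1 = 6 − 5 = 1, and the invariant factors of ∂_1 are all 1, so H_0 = Z.
  H_1: rank ker ∂_1 − rank ∂_2 = (15 − 5) − 10 = 0, and ∂_2 has invariant factor 2 > 1, so H_1 = Z/2.
  H_2: rank ker ∂_2 − rank ∂_3 = (10 − 10) − 0 = 0, and there is no ∂_3, so H_2 = 0.

(K is a triangulation of the real projective plane RP^2.)

Hence the Betti numbers are b_0 = 1, b_1 = 0, b_2 = 0.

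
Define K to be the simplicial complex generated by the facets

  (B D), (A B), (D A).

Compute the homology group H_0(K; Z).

H_0 = Z.

We work with the vertex ordering A < B < D. The simplices of K, each written with vertices in increasing order, are:

  0-simplices (3): A, B, D
  1-simplices (3): AB, AD, BD

giving chain groups C_0 ≅ Z^3, C_1 ≅ Z^3.

∂_1: C_1 → C_0 maps an edge to its endpoints' difference, ∂[p,q] = q − p. For instance
  ∂BD = D − B.
As a 3×3 matrix over Z this has rank 2, with invariant factors (1,1).

Reading off H_k = ker ∂_k / im ∂_{k+1}:

  H_0: rank C_0 − rank ∂_1 = 3 − 2 = 1, and the invariant factors of ∂_1 are all 1, so H_0 = Z.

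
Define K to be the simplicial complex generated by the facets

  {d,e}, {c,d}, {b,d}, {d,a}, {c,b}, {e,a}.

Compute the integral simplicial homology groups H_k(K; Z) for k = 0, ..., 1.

K has 5 vertices, 6 edges.
rank ∂_0 = 0, rank ∂_1 = 4 ⇒ b_0 = 5 − 0 − 4 = 1; all invariant factors of ∂_1 are 1 so no torsion. So H_0 = Z.
rank ∂_1 = 4, rank ∂_2 = 0 ⇒ b_1 = 6 − 4 − 0 = 2. So H_1 = Z^2.

H_0 ≅ Z,  H_1 ≅ Z^2.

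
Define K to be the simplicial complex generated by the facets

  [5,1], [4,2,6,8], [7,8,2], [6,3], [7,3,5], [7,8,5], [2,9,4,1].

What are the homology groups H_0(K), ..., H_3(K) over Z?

H_0 ≅ Z,  H_1 ≅ Z^2,  H_2 = 0,  H_3 = 0.

Order the vertices as 1 < 2 < 3 < 4 < 5 < 6 < 7 < 8 < 9. Listing each simplex with vertices in this order, K has dimension 3 with simplices:

  0-simplices (9): [1], [2], [3], [4], [5], [6], [7], [8], [9]
  1-simplices (19): [1,2], [1,4], [1,5], [1,9], [2,4], [2,6], [2,7], [2,8], [2,9], [3,5], [3,6], [3,7], [4,6], [4,8], [4,9], [5,7], [5,8], [6,8], [7,8]
  2-simplices (11): [1,2,4], [1,2,9], [1,4,9], [2,4,6], [2,4,8], [2,4,9], [2,6,8], [2,7,8], [3,5,7], [4,6,8], [5,7,8]
  3-simplices (2): [1,2,4,9], [2,4,6,8]

Hence C_0 ≅ Z^9, C_1 ≅ Z^19, C_2 ≅ Z^11, C_3 ≅ Z^2.

Boundary ∂_1: C_1 → C_0 sends each edge [p,q] (with p < q) to q − p. For instance
  ∂[4,9] = [9] − [4].
The 9×19 boundary matrix has rank 8 and Smith normal form diag(1,1,1,1,1,1,1,1).

∂_2: C_2 → C_1 maps a triangle to the signed sum of its edges. For instance
  ∂[2,6,8] = [6,8] − [2,8] + [2,6],
  ∂[5,7,8] = [7,8] − [5,8] + [5,7].
This gives a 19×11 integer matrix of rank 9; reducing to Smith normal form yields diagonal entries (1,1,1,1,1,1,1,1,1).

The boundary map ∂_3: C_3 → C_2 sends each 3-simplex σ to the alternating sum Σ_i (−1)^i (σ with its i-th vertex removed). For instance
  ∂[2,4,6,8] = [4,6,8] − [2,6,8] + [2,4,8] − [2,4,6],
  ∂[1,2,4,9] = [2,4,9] − [1,4,9] + [1,2,9] − [1,2,4].
The 11×2 boundary matrix has rank 2 and Smith normal form diag(1,1).

Computing H_k = (kernel of ∂_k) / (image of ∂_{k+1}):

  H_0: rank C_0 − rank ∂_1 = 9 − 8 = 1, and the invariant factors of ∂_1 are all 1, so H_0 = Z.
  H_1: rank ker ∂_1 − rank ∂_2 = (19 − 8) − 9 = 2, and the invariant factors of ∂_2 are all 1, so H_1 = Z^2.
  H_2: rank ker ∂_2 − rank ∂_3 = (11 − 9) − 2 = 0, and the invariant factors of ∂_3 are all 1, so H_2 = 0.
  H_3: rank ker ∂_3 − rank ∂_4 = (2 − 2) − 0 = 0, and there is no ∂_4, so H_3 = 0.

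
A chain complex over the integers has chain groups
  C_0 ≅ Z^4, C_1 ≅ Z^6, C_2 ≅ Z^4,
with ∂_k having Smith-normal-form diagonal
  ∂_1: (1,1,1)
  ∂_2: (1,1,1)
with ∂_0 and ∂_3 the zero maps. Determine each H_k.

H_0 = Z,  H_1 = 0,  H_2 = Z.

H_0: b_0 = 4 − 0 − 3 = 1; torsion from ∂_1 factors > 1: none. So H_0 = Z.
H_1: b_1 = 6 − 3 − 3 = 0; torsion from ∂_2 factors > 1: none. So H_1 = 0.
H_2: b_2 = 4 − 3 − 0 = 1; torsion from ∂_3 factors > 1: none. So H_2 = Z.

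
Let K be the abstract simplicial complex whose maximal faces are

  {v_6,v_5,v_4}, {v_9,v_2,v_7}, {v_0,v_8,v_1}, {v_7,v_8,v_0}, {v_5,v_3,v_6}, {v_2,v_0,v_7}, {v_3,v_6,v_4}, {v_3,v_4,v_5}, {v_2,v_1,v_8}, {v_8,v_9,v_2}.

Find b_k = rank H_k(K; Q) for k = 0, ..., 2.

b_0 = 2, b_1 = 1, b_2 = 1.

Fix the vertex order v_0 < v_1 < v_2 < v_3 < v_4 < v_5 < v_6 < v_7 < v_8 < v_9 and write every simplex with vertices in increasing order. Then dim K = 2 and the simplices of K are:

  0-simplices (10): [v_0], [v_1], [v_2], [v_3], [v_4], [v_5], [v_6], [v_7], [v_8], [v_9]
  1-simplices (18): (18 of them)
  2-simplices (10): [v_0,v_1,v_8], [v_0,v_2,v_7], [v_0,v_7,v_8], [v_1,v_2,v_8], [v_2,v_7,v_9], [v_2,v_8,v_9], [v_3,v_4,v_5], [v_3,v_4,v_6], [v_3,v_5,v_6], [v_4,v_5,v_6]

so the chain groups are C_0 ≅ Z^10, C_1 ≅ Z^18, C_2 ≅ Z^10.

∂_1: C_1 → C_0 maps an edge to its endpoints' difference, ∂[p,q] = q − p.
The 10×18 boundary matrix has rank 8 and Smith normal form diag(1,1,1,1,1,1,1,1).

The boundary map ∂_2: C_2 → C_1 acts by ∂[p,q,r] = [q,r] − [p,r] + [p,q]. For instance
  ∂[v_2,v_8,v_9] = [v_8,v_9] − [v_2,v_9] + [v_2,v_8],
  ∂[v_3,v_4,v_6] = [v_4,v_6] − [v_3,v_6] + [v_3,v_4].
The resulting 18×10 matrix has rank 9, and its Smith normal form has invariant factors (1,1,1,1,1,1,1,1,1).

From H_k ≅ ker(∂_k) / im(∂_{k+1}) we obtain:

  H_0: rank C_0 − rank ∂_1 = 10 − 8 = 2, and the invariant factors of ∂_1 are all 1, so H_0 ≅ Z^2.
  H_1: rank ker ∂_1 − rank ∂_2 = (18 − 8) − 9 = 1, and the invariant factors of ∂_2 are all 1, so H_1 ≅ Z.
  H_2: rank ker ∂_2 − rank ∂_3 = (10 − 9) − 0 = 1, and there is no ∂_3, so H_2 ≅ Z.

(K is a triangulation of the disjoint union of the 2-sphere S^2 and the cylinder S^1 x I.)

Hence the Betti numbers are b_0 = 2, b_1 = 1, b_2 = 1.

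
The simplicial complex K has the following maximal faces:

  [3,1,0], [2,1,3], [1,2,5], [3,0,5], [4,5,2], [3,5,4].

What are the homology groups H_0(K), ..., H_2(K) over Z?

H_0 = Z,  H_1 = Z,  H_2 = 0.

We work with the vertex ordering 0 < 1 < 2 < 3 < 4 < 5. The simplices of K, each written with vertices in increasing order, are:

  0-simplices (6): [0], [1], [2], [3], [4], [5]
  1-simplices (12): [0,1], [0,3], [0,5], [1,2], [1,3], [1,5], [2,3], [2,4], [2,5], [3,4], [3,5], [4,5]
  2-simplices (6): [0,1,3], [0,3,5], [1,2,3], [1,2,5], [2,4,5], [3,4,5]

Hence C_0 ≅ Z^6, C_1 ≅ Z^12, C_2 ≅ Z^6.

∂_1: C_1 → C_0 is given by ∂[p,q] = [q] − [p].
The resulting 6×12 matrix has rank 5, and its Smith normal form has invariant factors (1,1,1,1,1).

The boundary map ∂_2: C_2 → C_1 sends each 2-simplex [p,q,r] to [q,r] − [p,r] + [p,q]. For instance
  ∂[2,4,5] = [4,5] − [2,5] + [2,4],
  ∂[3,4,5] = [4,5] − [3,5] + [3,4].
The resulting 12×6 matrix has rank 6, and its Smith normal form has invariant factors (1,1,1,1,1,1).

Reading off H_k = ker ∂_k / im ∂_{k+1}:

  H_0: rank C_0 − rank ∂_1 = 6 − 5 = 1, and the invariant factors of ∂_1 are all 1, so H_0 = Z.
  H_1: rank ker ∂_1 − rank ∂_2 = (12 − 5) − 6 = 1, and the invariant factors of ∂_2 are all 1, so H_1 = Z.
  H_2: rank ker ∂_2 − rank ∂_3 = (6 − 6) − 0 = 0, and there is no ∂_3, so H_2 = 0.

(K is a triangulation of the cylinder S^1 x I.)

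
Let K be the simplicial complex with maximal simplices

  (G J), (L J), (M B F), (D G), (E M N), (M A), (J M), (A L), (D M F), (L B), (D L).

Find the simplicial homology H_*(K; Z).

We work with the vertex ordering A < B < D < E < F < G < J < L < M < N. The simplices of K, each written with vertices in increasing order, are:

  0-simplices (10): A, B, D, E, F, G, J, L, M, N
  1-simplices (16): AL, AM, BF, BL, BM, DF, DG, DL, DM, EM, EN, FM, GJ, JL, JM, MN
  2-simplices (3): BFM, DFM, EMN

Hence C_0 ≅ Z^10, C_1 ≅ Z^16, C_2 ≅ Z^3.

The boundary map ∂_1: C_1 → C_0 sends each edge [p,q] (with p < q) to q − p. For instance
  ∂AM = M − A.
This gives a 10×16 integer matrix of rank 9; reducing to Smith normal form yields diagonal entries (1,1,1,1,1,1,1,1,1).

The boundary map ∂_2: C_2 → C_1 acts by ∂[p,q,r] = [q,r] − [p,r] + [p,q]. For instance
  ∂BFM = FM − BM + BF,
  ∂EMN = MN − EN + EM.
As a 16×3 matrix over Z this has rank 3, with invariant factors (1,1,1).

Now H_k = ker ∂_k / im ∂_{k+1}, so:

  H_0: rank C_0 − rank ∂_1 = 10 − 9 = 1, and the invariant factors of ∂_1 are all 1, so H_0 = Z.
  H_1: rank ker ∂_1 − rank ∂_2 = (16 − 9) − 3 = 4, and the invariant factors of ∂_2 are all 1, so H_1 = Z^4.
  H_2: rank ker ∂_2 − rank ∂_3 = (3 − 3) − 0 = 0, and there is no ∂_3, so H_2 = 0.

H_0 ≅ Z,  H_1 ≅ Z^4,  H_2 = 0.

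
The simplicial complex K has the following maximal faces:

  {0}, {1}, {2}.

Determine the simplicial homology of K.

H_0 ≅ Z^3.

K has 3 vertices.
rank ∂_0 = 0, rank ∂_1 = 0 ⇒ b_0 = 3 − 0 − 0 = 3. So H_0 ≅ Z^3.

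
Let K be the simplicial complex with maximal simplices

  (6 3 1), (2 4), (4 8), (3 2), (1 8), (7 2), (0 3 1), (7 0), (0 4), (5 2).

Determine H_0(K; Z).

Take the total order 0 < 1 < 2 < 3 < 4 < 5 < 6 < 7 < 8 on the vertex set. Then K (dimension 2) consists of the simplices:

  0-simplices (9): [0], [1], [2], [3], [4], [5], [6], [7], [8]
  1-simplices (13): [0,1], [0,3], [0,4], [0,7], [1,3], [1,6], [1,8], [2,3], [2,4], [2,5], [2,7], [3,6], [4,8]
  2-simplices (2): [0,1,3], [1,3,6]

giving chain groups C_0 ≅ Z^9, C_1 ≅ Z^13, C_2 ≅ Z^2.

The boundary map ∂_1: C_1 → C_0 maps an edge to its endpoints' difference, ∂[p,q] = q − p.
As a 9×13 matrix over Z this has rank 8, with invariant factors (1,1,1,1,1,1,1,1).

∂_2: C_2 → C_1 sends each 2-simplex [p,q,r] to [q,r] − [p,r] + [p,q]. For instance
  ∂[1,3,6] = [3,6] − [1,6] + [1,3],
  ∂[0,1,3] = [1,3] − [0,3] + [0,1].
This gives a 13×2 integer matrix of rank 2; reducing to Smith normal form yields diagonal entries (1,1).

From H_k ≅ ker(∂_k) / im(∂_{k+1}) we obtain:

  H_0: rank C_0 − rank ∂_1 = 9 − 8 = 1, and the invariant factors of ∂_1 are all 1, so H_0 = Z.

H_0 = Z.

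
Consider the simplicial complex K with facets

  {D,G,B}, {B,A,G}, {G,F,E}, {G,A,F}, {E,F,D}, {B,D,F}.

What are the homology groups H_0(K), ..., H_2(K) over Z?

K has 6 vertices, 12 edges, 6 triangles.
rank ∂_0 = 0, rank ∂_1 = 5 ⇒ b_0 = 6 − 0 − 5 = 1; all invariant factors of ∂_1 are 1 so no torsion. So H_0 = Z.
rank ∂_1 = 5, rank ∂_2 = 6 ⇒ b_1 = 12 − 5 − 6 = 1; all invariant factors of ∂_2 are 1 so no torsion. So H_1 = Z.
rank ∂_2 = 6, rank ∂_3 = 0 ⇒ b_2 = 6 − 6 − 0 = 0. So H_2 = 0.

H_0 = Z,  H_1 = Z,  H_2 = 0.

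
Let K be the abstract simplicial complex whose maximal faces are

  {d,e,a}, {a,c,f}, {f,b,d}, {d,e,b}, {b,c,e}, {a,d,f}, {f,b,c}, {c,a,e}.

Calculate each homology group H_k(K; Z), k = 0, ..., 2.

H_0 ≅ Z,  H_1 = 0,  H_2 ≅ Z.

Fix the vertex order a < b < c < d < e < f and write every simplex with vertices in increasing order. Then dim K = 2 and the simplices of K are:

  0-simplices (6): a, b, c, d, e, f
  1-simplices (12): ac, ad, ae, af, bc, bd, be, bf, ce, cf, de, df
  2-simplices (8): ace, acf, ade, adf, bce, bcf, bde, bdf

giving chain groups C_0 ≅ Z^6, C_1 ≅ Z^12, C_2 ≅ Z^8.

Boundary ∂_1: C_1 → C_0 maps an edge to its endpoints' difference, ∂[p,q] = q − p. For instance
  ∂bd = d − b.
As a 6×12 matrix over Z this has rank 5, with invariant factors (1,1,1,1,1).

Boundary ∂_2: C_2 → C_1 maps a triangle to the signed sum of its edges. For instance
  ∂adf = df − af + ad,
  ∂acf = cf − af + ac.
This gives a 12×8 integer matrix of rank 7; reducing to Smith normal form yields diagonal entries (1,1,1,1,1,1,1).

From H_k ≅ ker(∂_k) / im(∂_{k+1}) we obtain:

  H_0: rank C_0 − rank ∂_1 = 6 − 5 = 1, and the invariant factors of ∂_1 are all 1, so H_0 = Z.
  H_1: rank ker ∂_1 − rank ∂_2 = (12 − 5) − 7 = 0, and the invariant factors of ∂_2 are all 1, so H_1 = 0.
  H_2: rank ker ∂_2 − rank ∂_3 = (8 − 7) − 0 = 1, and there is no ∂_3, so H_2 = Z.

(K is a triangulation of the 2-sphere S^2.)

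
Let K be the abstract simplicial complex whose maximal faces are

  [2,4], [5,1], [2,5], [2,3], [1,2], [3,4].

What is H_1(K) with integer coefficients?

H_1 = Z^2.

Take the total order 1 < 2 < 3 < 4 < 5 on the vertex set. Then K (dimension 1) consists of the simplices:

  0-simplices (5): [1], [2], [3], [4], [5]
  1-simplices (6): [1,2], [1,5], [2,3], [2,4], [2,5], [3,4]

Hence C_0 ≅ Z^5, C_1 ≅ Z^6.

∂_1: C_1 → C_0 is given by ∂[p,q] = [q] − [p].
The resulting 5×6 matrix has rank 4, and its Smith normal form has invariant factors (1,1,1,1).

Now H_k = ker ∂_k / im ∂_{k+1}, so:

  H_1: rank ker ∂_1 − rank ∂_2 = (6 − 4) − 0 = 2, and there is no ∂_2, so H_1 ≅ Z^2.

(K is a triangulation of a wedge of 2 circles.)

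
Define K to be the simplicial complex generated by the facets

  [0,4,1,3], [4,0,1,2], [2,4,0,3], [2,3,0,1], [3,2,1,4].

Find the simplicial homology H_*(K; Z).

H_0 = Z,  H_1 = 0,  H_2 = 0,  H_3 = Z.

K has 5 vertices, 10 edges, 10 triangles, 5 3-simplices.
rank ∂_0 = 0, rank ∂_1 = 4 ⇒ b_0 = 5 − 0 − 4 = 1; all invariant factors of ∂_1 are 1 so no torsion. So H_0 ≅ Z.
rank ∂_1 = 4, rank ∂_2 = 6 ⇒ b_1 = 10 − 4 − 6 = 0; all invariant factors of ∂_2 are 1 so no torsion. So H_1 ≅ 0.
rank ∂_2 = 6, rank ∂_3 = 4 ⇒ b_2 = 10 − 6 − 4 = 0; all invariant factors of ∂_3 are 1 so no torsion. So H_2 ≅ 0.
rank ∂_3 = 4, rank ∂_4 = 0 ⇒ b_3 = 5 − 4 − 0 = 1. So H_3 ≅ Z.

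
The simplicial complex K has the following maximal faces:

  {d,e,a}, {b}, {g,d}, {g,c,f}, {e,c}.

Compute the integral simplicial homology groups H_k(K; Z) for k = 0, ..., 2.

H_0 = Z^2,  H_1 = Z,  H_2 = 0.

K has 7 vertices, 8 edges, 2 triangles.
rank ∂_0 = 0, rank ∂_1 = 5 ⇒ b_0 = 7 − 0 − 5 = 2; all invariant factors of ∂_1 are 1 so no torsion. So H_0 ≅ Z^2.
rank ∂_1 = 5, rank ∂_2 = 2 ⇒ b_1 = 8 − 5 − 2 = 1; all invariant factors of ∂_2 are 1 so no torsion. So H_1 ≅ Z.
rank ∂_2 = 2, rank ∂_3 = 0 ⇒ b_2 = 2 − 2 − 0 = 0. So H_2 ≅ 0.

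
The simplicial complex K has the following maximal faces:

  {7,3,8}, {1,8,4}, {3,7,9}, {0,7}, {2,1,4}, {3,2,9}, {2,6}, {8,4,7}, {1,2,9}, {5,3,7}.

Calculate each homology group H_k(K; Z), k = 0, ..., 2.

We work with the vertex ordering 0 < 1 < 2 < 3 < 4 < 5 < 6 < 7 < 8 < 9. The simplices of K, each written with vertices in increasing order, are:

  0-simplices (10): [0], [1], [2], [3], [4], [5], [6], [7], [8], [9]
  1-simplices (18): [0,7], [1,2], [1,4], [1,8], [1,9], [2,3], [2,4], [2,6], [2,9], [3,5], [3,7], [3,8], [3,9], [4,7], [4,8], [5,7], [7,8], [7,9]
  2-simplices (8): [1,2,4], [1,2,9], [1,4,8], [2,3,9], [3,5,7], [3,7,8], [3,7,9], [4,7,8]

giving chain groups C_0 ≅ Z^10, C_1 ≅ Z^18, C_2 ≅ Z^8.

The boundary map ∂_1: C_1 → C_0 is given by ∂[p,q] = [q] − [p]. For instance
  ∂[1,9] = [9] − [1].
As a 10×18 matrix over Z this has rank 9, with invariant factors (1,1,1,1,1,1,1,1,1).

Boundary ∂_2: C_2 → C_1 sends each 2-simplex [p,q,r] to [q,r] − [p,r] + [p,q]. For instance
  ∂[2,3,9] = [3,9] − [2,9] + [2,3],
  ∂[3,7,9] = [7,9] − [3,9] + [3,7].
This gives a 18×8 integer matrix of rank 8; reducing to Smith normal form yields diagonal entries (1,1,1,1,1,1,1,1).

Now H_k = ker ∂_k / im ∂_{k+1}, so:

  H_0: rank C_0 − rank ∂_1 = 10 − 9 = 1, and the invariant factors of ∂_1 are all 1, so H_0 ≅ Z.
  H_1: rank ker ∂_1 − rank ∂_2 = (18 − 9) − 8 = 1, and the invariant factors of ∂_2 are all 1, so H_1 ≅ Z.
  H_2: rank ker ∂_2 − rank ∂_3 = (8 − 8) − 0 = 0, and there is no ∂_3, so H_2 ≅ 0.

H_0 = Z,  H_1 = Z,  H_2 = 0.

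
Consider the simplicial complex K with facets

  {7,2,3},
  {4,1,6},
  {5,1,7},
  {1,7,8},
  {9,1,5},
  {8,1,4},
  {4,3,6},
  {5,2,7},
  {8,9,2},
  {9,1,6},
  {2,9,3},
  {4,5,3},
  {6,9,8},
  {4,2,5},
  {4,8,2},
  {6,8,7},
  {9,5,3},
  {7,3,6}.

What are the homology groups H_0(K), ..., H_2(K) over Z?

Take the total order 1 < 2 < 3 < 4 < 5 < 6 < 7 < 8 < 9 on the vertex set. Then K (dimension 2) consists of the simplices:

  0-simplices (9): [1], [2], [3], [4], [5], [6], [7], [8], [9]
  1-simplices (27): (27 of them)
  2-simplices (18): [1,4,6], [1,4,8], [1,5,7], [1,5,9], [1,6,9], [1,7,8], [2,3,7], [2,3,9], [2,4,5], [2,4,8], [2,5,7], [2,8,9], [3,4,5], [3,4,6], [3,5,9], [3,6,7], [6,7,8], [6,8,9]

giving chain groups C_0 ≅ Z^9, C_1 ≅ Z^27, C_2 ≅ Z^18.

∂_1: C_1 → C_0 is given by ∂[p,q] = [q] − [p].
This gives a 9×27 integer matrix of rank 8; reducing to Smith normal form yields diagonal entries (1,1,1,1,1,1,1,1).

Boundary ∂_2: C_2 → C_1 maps a triangle to the signed sum of its edges. For instance
  ∂[3,5,9] = [5,9] − [3,9] + [3,5],
  ∂[1,5,7] = [5,7] − [1,7] + [1,5].
As a 27×18 matrix over Z this has rank 18, with invariant factors (1,1,1,1,1,1,1,1,1,1,1,1,1,1,1,1,1,2).

From H_k ≅ ker(∂_k) / im(∂_{k+1}) we obtain:

  H_0: rank C_0 − rank ∂_1 = 9 − 8 = 1, and the invariant factors of ∂_1 are all 1, so H_0 = Z.
  H_1: rank ker ∂_1 − rank ∂_2 = (27 − 8) − 18 = 1, and ∂_2 has invariant factor 2 > 1, so H_1 = Z ⊕ Z_2.
  H_2: rank ker ∂_2 − rank ∂_3 = (18 − 18) − 0 = 0, and there is no ∂_3, so H_2 = 0.

As a check, the Euler characteristic is 9 − 27 + 18 = 0, which agrees with 1 − 1 + 0 = 0.

H_0 = Z,  H_1 = Z ⊕ Z_2,  H_2 = 0.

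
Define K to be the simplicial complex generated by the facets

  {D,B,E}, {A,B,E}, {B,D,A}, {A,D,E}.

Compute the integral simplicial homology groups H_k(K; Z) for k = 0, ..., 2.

H_0 ≅ Z,  H_1 = 0,  H_2 ≅ Z.

Take the total order A < B < D < E on the vertex set. Then K (dimension 2) consists of the simplices:

  0-simplices (4): A, B, D, E
  1-simplices (6): AB, AD, AE, BD, BE, DE
  2-simplices (4): ABD, ABE, ADE, BDE

Hence C_0 ≅ Z^4, C_1 ≅ Z^6, C_2 ≅ Z^4.

Boundary ∂_1: C_1 → C_0 maps an edge to its endpoints' difference, ∂[p,q] = q − p. For instance
  ∂AB = B − A.
This gives a 4×6 integer matrix of rank 3; reducing to Smith normal form yields diagonal entries (1,1,1).

The boundary map ∂_2: C_2 → C_1 acts by ∂[p,q,r] = [q,r] − [p,r] + [p,q]. For instance
  ∂ABE = BE − AE + AB,
  ∂ADE = DE − AE + AD.
The resulting 6×4 matrix has rank 3, and its Smith normal form has invariant factors (1,1,1).

Reading off H_k = ker ∂_k / im ∂_{k+1}:

  H_0: rank C_0 − rank ∂_1 = 4 − 3 = 1, and the invariant factors of ∂_1 are all 1, so H_0 ≅ Z.
  H_1: rank ker ∂_1 − rank ∂_2 = (6 − 3) − 3 = 0, and the invariant factors of ∂_2 are all 1, so H_1 ≅ 0.
  H_2: rank ker ∂_2 − rank ∂_3 = (4 − 3) − 0 = 1, and there is no ∂_3, so H_2 ≅ Z.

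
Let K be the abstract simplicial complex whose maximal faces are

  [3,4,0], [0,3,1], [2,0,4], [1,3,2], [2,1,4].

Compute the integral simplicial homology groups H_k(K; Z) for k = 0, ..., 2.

H_0 = Z,  H_1 = Z,  H_2 = 0.

Take the total order 0 < 1 < 2 < 3 < 4 on the vertex set. Then K (dimension 2) consists of the simplices:

  0-simplices (5): [0], [1], [2], [3], [4]
  1-simplices (10): [0,1], [0,2], [0,3], [0,4], [1,2], [1,3], [1,4], [2,3], [2,4], [3,4]
  2-simplices (5): [0,1,3], [0,2,4], [0,3,4], [1,2,3], [1,2,4]

Hence C_0 ≅ Z^5, C_1 ≅ Z^10, C_2 ≅ Z^5.

∂_1: C_1 → C_0 maps an edge to its endpoints' difference, ∂[p,q] = q − p. For instance
  ∂[3,4] = [4] − [3].
The 5×10 boundary matrix has rank 4 and Smith normal form diag(1,1,1,1).

∂_2: C_2 → C_1 acts by ∂[p,q,r] = [q,r] − [p,r] + [p,q]. For instance
  ∂[0,3,4] = [3,4] − [0,4] + [0,3],
  ∂[1,2,3] = [2,3] − [1,3] + [1,2].
The resulting 10×5 matrix has rank 5, and its Smith normal form has invariant factors (1,1,1,1,1).

Now H_k = ker ∂_k / im ∂_{k+1}, so:

  H_0: rank C_0 − rank ∂_1 = 5 − 4 = 1, and the invariant factors of ∂_1 are all 1, so H_0 = Z.
  H_1: rank ker ∂_1 − rank ∂_2 = (10 − 4) − 5 = 1, and the invariant factors of ∂_2 are all 1, so H_1 = Z.
  H_2: rank ker ∂_2 − rank ∂_3 = (5 − 5) − 0 = 0, and there is no ∂_3, so H_2 = 0.

As a check, the Euler characteristic is 5 − 10 + 5 = 0, which agrees with 1 − 1 + 0 = 0.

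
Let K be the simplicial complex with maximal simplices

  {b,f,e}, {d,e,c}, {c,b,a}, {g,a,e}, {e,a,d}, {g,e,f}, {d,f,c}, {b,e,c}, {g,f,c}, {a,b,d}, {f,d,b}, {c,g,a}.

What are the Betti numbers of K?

b_0 = 1, b_1 = 0, b_2 = 0.

We work with the vertex ordering a < b < c < d < e < f < g. The simplices of K, each written with vertices in increasing order, are:

  0-simplices (7): a, b, c, d, e, f, g
  1-simplices (18): ab, ac, ad, ae, ag, bc, bd, be, bf, cd, ce, cf, cg, de, df, ef, eg, fg
  2-simplices (12): abc, abd, acg, ade, aeg, bce, bdf, bef, cde, cdf, cfg, efg

Hence C_0 ≅ Z^7, C_1 ≅ Z^18, C_2 ≅ Z^12.

The boundary map ∂_1: C_1 → C_0 is given by ∂[p,q] = [q] − [p]. For instance
  ∂bc = c − b.
The 7×18 boundary matrix has rank 6 and Smith normal form diag(1,1,1,1,1,1).

∂_2: C_2 → C_1 sends each 2-simplex [p,q,r] to [q,r] − [p,r] + [p,q]. For instance
  ∂abc = bc − ac + ab,
  ∂acg = cg − ag + ac.
The 18×12 boundary matrix has rank 12 and Smith normal form diag(1,1,1,1,1,1,1,1,1,1,1,2).

From H_k ≅ ker(∂_k) / im(∂_{k+1}) we obtain:

  H_0: rank C_0 − rank ∂_1 = 7 − 6 = 1, and the invariant factors of ∂_1 are all 1, so H_0 ≅ Z.
  H_1: rank ker ∂_1 − rank ∂_2 = (18 − 6) − 12 = 0, and ∂_2 has invariant factor 2 > 1, so H_1 ≅ Z/2.
  H_2: rank ker ∂_2 − rank ∂_3 = (12 − 12) − 0 = 0, and there is no ∂_3, so H_2 ≅ 0.

As a check, the Euler characteristic is 7 − 18 + 12 = 1, which agrees with 1 − 0 + 0 = 1.

Hence the Betti numbers are b_0 = 1, b_1 = 0, b_2 = 0.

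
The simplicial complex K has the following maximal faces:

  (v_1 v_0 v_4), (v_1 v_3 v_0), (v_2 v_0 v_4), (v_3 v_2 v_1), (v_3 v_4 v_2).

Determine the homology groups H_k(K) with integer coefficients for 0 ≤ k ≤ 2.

H_0 = Z,  H_1 = Z,  H_2 = 0.

Fix the vertex order v_0 < v_1 < v_2 < v_3 < v_4 and write every simplex with vertices in increasing order. Then dim K = 2 and the simplices of K are:

  0-simplices (5): [v_0], [v_1], [v_2], [v_3], [v_4]
  1-simplices (10): [v_0,v_1], [v_0,v_2], [v_0,v_3], [v_0,v_4], [v_1,v_2], [v_1,v_3], [v_1,v_4], [v_2,v_3], [v_2,v_4], [v_3,v_4]
  2-simplices (5): [v_0,v_1,v_3], [v_0,v_1,v_4], [v_0,v_2,v_4], [v_1,v_2,v_3], [v_2,v_3,v_4]

Hence C_0 ≅ Z^5, C_1 ≅ Z^10, C_2 ≅ Z^5.

Boundary ∂_1: C_1 → C_0 is given by ∂[p,q] = [q] − [p]. For instance
  ∂[v_3,v_4] = [v_4] − [v_3].
This gives a 5×10 integer matrix of rank 4; reducing to Smith normal form yields diagonal entries (1,1,1,1).

∂_2: C_2 → C_1 acts by ∂[p,q,r] = [q,r] − [p,r] + [p,q]. For instance
  ∂[v_0,v_1,v_4] = [v_1,v_4] − [v_0,v_4] + [v_0,v_1],
  ∂[v_2,v_3,v_4] = [v_3,v_4] − [v_2,v_4] + [v_2,v_3].
As a 10×5 matrix over Z this has rank 5, with invariant factors (1,1,1,1,1).

Now H_k = ker ∂_k / im ∂_{k+1}, so:

  H_0: rank C_0 − rank ∂_1 = 5 − 4 = 1, and the invariant factors of ∂_1 are all 1, so H_0 = Z.
  H_1: rank ker ∂_1 − rank ∂_2 = (10 − 4) − 5 = 1, and the invariant factors of ∂_2 are all 1, so H_1 = Z.
  H_2: rank ker ∂_2 − rank ∂_3 = (5 − 5) − 0 = 0, and there is no ∂_3, so H_2 = 0.

(K is a triangulation of the Möbius band.)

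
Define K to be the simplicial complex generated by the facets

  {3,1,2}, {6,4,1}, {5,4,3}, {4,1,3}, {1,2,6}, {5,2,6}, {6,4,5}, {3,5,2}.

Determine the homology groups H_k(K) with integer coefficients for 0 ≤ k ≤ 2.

H_0 = Z,  H_1 = 0,  H_2 = Z.

Take the total order 1 < 2 < 3 < 4 < 5 < 6 on the vertex set. Then K (dimension 2) consists of the simplices:

  0-simplices (6): [1], [2], [3], [4], [5], [6]
  1-simplices (12): [1,2], [1,3], [1,4], [1,6], [2,3], [2,5], [2,6], [3,4], [3,5], [4,5], [4,6], [5,6]
  2-simplices (8): [1,2,3], [1,2,6], [1,3,4], [1,4,6], [2,3,5], [2,5,6], [3,4,5], [4,5,6]

giving chain groups C_0 ≅ Z^6, C_1 ≅ Z^12, C_2 ≅ Z^8.

Boundary ∂_1: C_1 → C_0 is given by ∂[p,q] = [q] − [p]. For instance
  ∂[2,5] = [5] − [2].
As a 6×12 matrix over Z this has rank 5, with invariant factors (1,1,1,1,1).

∂_2: C_2 → C_1 acts by ∂[p,q,r] = [q,r] − [p,r] + [p,q]. For instance
  ∂[1,2,3] = [2,3] − [1,3] + [1,2],
  ∂[1,3,4] = [3,4] − [1,4] + [1,3].
As a 12×8 matrix over Z this has rank 7, with invariant factors (1,1,1,1,1,1,1).

From H_k ≅ ker(∂_k) / im(∂_{k+1}) we obtain:

  H_0: rank C_0 − rank ∂_1 = 6 − 5 = 1, and the invariant factors of ∂_1 are all 1, so H_0 = Z.
  H_1: rank ker ∂_1 − rank ∂_2 = (12 − 5) − 7 = 0, and the invariant factors of ∂_2 are all 1, so H_1 = 0.
  H_2: rank ker ∂_2 − rank ∂_3 = (8 − 7) − 0 = 1, and there is no ∂_3, so H_2 = Z.

(K is a triangulation of the 2-sphere S^2.)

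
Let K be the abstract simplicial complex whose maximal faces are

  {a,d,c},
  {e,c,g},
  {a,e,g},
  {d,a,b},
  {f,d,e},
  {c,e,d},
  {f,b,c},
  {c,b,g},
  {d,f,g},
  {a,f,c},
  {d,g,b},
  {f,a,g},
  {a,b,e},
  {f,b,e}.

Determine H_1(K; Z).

H_1 ≅ Z^2.

We work with the vertex ordering a < b < c < d < e < f < g. The simplices of K, each written with vertices in increasing order, are:

  0-simplices (7): a, b, c, d, e, f, g
  1-simplices (21): ab, ac, ad, ae, af, ag, bc, bd, be, bf, bg, cd, ce, cf, cg, de, df, dg, ef, eg, fg
  2-simplices (14): abd, abe, acd, acf, aeg, afg, bcf, bcg, bdg, bef, cde, ceg, def, dfg

giving chain groups C_0 ≅ Z^7, C_1 ≅ Z^21, C_2 ≅ Z^14.

The boundary map ∂_1: C_1 → C_0 maps an edge to its endpoints' difference, ∂[p,q] = q − p. For instance
  ∂ag = g − a.
The resulting 7×21 matrix has rank 6, and its Smith normal form has invariant factors (1,1,1,1,1,1).

Boundary ∂_2: C_2 → C_1 sends each 2-simplex [p,q,r] to [q,r] − [p,r] + [p,q]. For instance
  ∂ceg = eg − cg + ce,
  ∂afg = fg − ag + af.
This gives a 21×14 integer matrix of rank 13; reducing to Smith normal form yields diagonal entries (1,1,1,1,1,1,1,1,1,1,1,1,1).

Reading off H_k = ker ∂_k / im ∂_{k+1}:

  H_1: rank ker ∂_1 − rank ∂_2 = (21 − 6) − 13 = 2, and the invariant factors of ∂_2 are all 1, so H_1 = Z^2.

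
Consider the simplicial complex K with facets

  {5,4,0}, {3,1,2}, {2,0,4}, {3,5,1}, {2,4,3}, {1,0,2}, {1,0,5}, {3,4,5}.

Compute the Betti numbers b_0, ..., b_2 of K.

b_0 = 1, b_1 = 0, b_2 = 1.

Fix the vertex order 0 < 1 < 2 < 3 < 4 < 5 and write every simplex with vertices in increasing order. Then dim K = 2 and the simplices of K are:

  0-simplices (6): [0], [1], [2], [3], [4], [5]
  1-simplices (12): [0,1], [0,2], [0,4], [0,5], [1,2], [1,3], [1,5], [2,3], [2,4], [3,4], [3,5], [4,5]
  2-simplices (8): [0,1,2], [0,1,5], [0,2,4], [0,4,5], [1,2,3], [1,3,5], [2,3,4], [3,4,5]

so the chain groups are C_0 ≅ Z^6, C_1 ≅ Z^12, C_2 ≅ Z^8.

Boundary ∂_1: C_1 → C_0 sends each edge [p,q] (with p < q) to q − p. For instance
  ∂[1,5] = [5] − [1].
The 6×12 boundary matrix has rank 5 and Smith normal form diag(1,1,1,1,1).

The boundary map ∂_2: C_2 → C_1 sends each 2-simplex [p,q,r] to [q,r] − [p,r] + [p,q]. For instance
  ∂[1,2,3] = [2,3] − [1,3] + [1,2],
  ∂[0,1,5] = [1,5] − [0,5] + [0,1].
This gives a 12×8 integer matrix of rank 7; reducing to Smith normal form yields diagonal entries (1,1,1,1,1,1,1).

Computing H_k = (kernel of ∂_k) / (image of ∂_{k+1}):

  H_0: rank C_0 − rank ∂_1 = 6 − 5 = 1, and the invariant factors of ∂_1 are all 1, so H_0 ≅ Z.
  H_1: rank ker ∂_1 − rank ∂_2 = (12 − 5) − 7 = 0, and the invariant factors of ∂_2 are all 1, so H_1 ≅ 0.
  H_2: rank ker ∂_2 − rank ∂_3 = (8 − 7) − 0 = 1, and there is no ∂_3, so H_2 ≅ Z.

As a check, the Euler characteristic is 6 − 12 + 8 = 2, which agrees with 1 − 0 + 1 = 2.
(K is a triangulation of the 2-sphere S^2.)

Hence the Betti numbers are b_0 = 1, b_1 = 0, b_2 = 1.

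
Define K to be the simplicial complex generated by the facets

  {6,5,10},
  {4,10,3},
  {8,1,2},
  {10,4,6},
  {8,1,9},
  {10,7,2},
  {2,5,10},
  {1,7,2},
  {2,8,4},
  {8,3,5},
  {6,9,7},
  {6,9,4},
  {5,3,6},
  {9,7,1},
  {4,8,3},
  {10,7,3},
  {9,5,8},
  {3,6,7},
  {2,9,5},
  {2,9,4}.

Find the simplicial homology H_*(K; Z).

H_0 = Z,  H_1 = Z ⊕ Z/2,  H_2 = 0.

Order the vertices as 1 < 2 < 3 < 4 < 5 < 6 < 7 < 8 < 9 < 10. Listing each simplex with vertices in this order, K has dimension 2 with simplices:

  0-simplices (10): [1], [2], [3], [4], [5], [6], [7], [8], [9], [10]
  1-simplices (30): (30 of them)
  2-simplices (20): (20 of them)

Hence C_0 ≅ Z^10, C_1 ≅ Z^30, C_2 ≅ Z^20.

∂_1: C_1 → C_0 sends each edge [p,q] (with p < q) to q − p.
As a 10×30 matrix over Z this has rank 9, with invariant factors (1,1,1,1,1,1,1,1,1).

∂_2: C_2 → C_1 sends each 2-simplex [p,q,r] to [q,r] − [p,r] + [p,q]. For instance
  ∂[4,6,10] = [6,10] − [4,10] + [4,6],
  ∂[3,5,6] = [5,6] − [3,6] + [3,5].
As a 30×20 matrix over Z this has rank 20, with invariant factors (1,1,1,1,1,1,1,1,1,1,1,1,1,1,1,1,1,1,1,2).

From H_k ≅ ker(∂_k) / im(∂_{k+1}) we obtain:

  H_0: rank C_0 − rank ∂_1 = 10 − 9 = 1, and the invariant factors of ∂_1 are all 1, so H_0 ≅ Z.
  H_1: rank ker ∂_1 − rank ∂_2 = (30 − 9) − 20 = 1, and ∂_2 has invariant factor 2 > 1, so H_1 ≅ Z ⊕ Z/2.
  H_2: rank ker ∂_2 − rank ∂_3 = (20 − 20) − 0 = 0, and there is no ∂_3, so H_2 ≅ 0.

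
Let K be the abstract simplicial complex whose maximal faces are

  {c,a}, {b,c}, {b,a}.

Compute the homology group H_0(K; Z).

H_0 = Z.

Take the total order a < b < c on the vertex set. Then K (dimension 1) consists of the simplices:

  0-simplices (3): a, b, c
  1-simplices (3): ab, ac, bc

Hence C_0 ≅ Z^3, C_1 ≅ Z^3.

∂_1: C_1 → C_0 maps an edge to its endpoints' difference, ∂[p,q] = q − p. For instance
  ∂ac = c − a.
The resulting 3×3 matrix has rank 2, and its Smith normal form has invariant factors (1,1).

Reading off H_k = ker ∂_k / im ∂_{k+1}:

  H_0: rank C_0 − rank ∂_1 = 3 − 2 = 1, and the invariant factors of ∂_1 are all 1, so H_0 = Z.

(K is a triangulation of the circle S^1.)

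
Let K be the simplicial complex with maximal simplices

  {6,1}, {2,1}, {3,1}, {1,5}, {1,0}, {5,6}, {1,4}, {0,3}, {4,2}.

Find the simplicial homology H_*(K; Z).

We work with the vertex ordering 0 < 1 < 2 < 3 < 4 < 5 < 6. The simplices of K, each written with vertices in increasing order, are:

  0-simplices (7): [0], [1], [2], [3], [4], [5], [6]
  1-simplices (9): [0,1], [0,3], [1,2], [1,3], [1,4], [1,5], [1,6], [2,4], [5,6]

Hence C_0 ≅ Z^7, C_1 ≅ Z^9.

Boundary ∂_1: C_1 → C_0 sends each edge [p,q] (with p < q) to q − p. For instance
  ∂[1,3] = [3] − [1].
The resulting 7×9 matrix has rank 6, and its Smith normal form has invariant factors (1,1,1,1,1,1).

Reading off H_k = ker ∂_k / im ∂_{k+1}:

  H_0: rank C_0 − rank ∂_1 = 7 − 6 = 1, and the invariant factors of ∂_1 are all 1, so H_0 ≅ Z.
  H_1: rank ker ∂_1 − rank ∂_2 = (9 − 6) − 0 = 3, and there is no ∂_2, so H_1 ≅ Z^3.

As a check, the Euler characteristic is 7 − 9 = -2, which agrees with 1 − 3 = -2.

H_0 = Z,  H_1 = Z^3.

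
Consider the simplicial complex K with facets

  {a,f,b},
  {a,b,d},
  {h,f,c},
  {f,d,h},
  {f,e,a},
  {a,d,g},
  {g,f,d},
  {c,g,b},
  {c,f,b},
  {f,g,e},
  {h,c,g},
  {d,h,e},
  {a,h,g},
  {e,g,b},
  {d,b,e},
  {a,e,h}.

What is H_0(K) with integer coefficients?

H_0 ≅ Z.

We work with the vertex ordering a < b < c < d < e < f < g < h. The simplices of K, each written with vertices in increasing order, are:

  0-simplices (8): a, b, c, d, e, f, g, h
  1-simplices (24): ab, ad, ae, af, ag, ah, bc, bd, be, bf, bg, cf, cg, ch, de, df, dg, dh, ef, eg, eh, fg, fh, gh
  2-simplices (16): abd, abf, adg, aef, aeh, agh, bcf, bcg, bde, beg, cfh, cgh, deh, dfg, dfh, efg

Hence C_0 ≅ Z^8, C_1 ≅ Z^24, C_2 ≅ Z^16.

∂_1: C_1 → C_0 sends each edge [p,q] (with p < q) to q − p.
This gives a 8×24 integer matrix of rank 7; reducing to Smith normal form yields diagonal entries (1,1,1,1,1,1,1).

Boundary ∂_2: C_2 → C_1 acts by ∂[p,q,r] = [q,r] − [p,r] + [p,q]. For instance
  ∂adg = dg − ag + ad,
  ∂abd = bd − ad + ab.
As a 24×16 matrix over Z this has rank 15, with invariant factors (1,1,1,1,1,1,1,1,1,1,1,1,1,1,1).

Reading off H_k = ker ∂_k / im ∂_{k+1}:

  H_0: rank C_0 − rank ∂_1 = 8 − 7 = 1, and the invariant factors of ∂_1 are all 1, so H_0 = Z.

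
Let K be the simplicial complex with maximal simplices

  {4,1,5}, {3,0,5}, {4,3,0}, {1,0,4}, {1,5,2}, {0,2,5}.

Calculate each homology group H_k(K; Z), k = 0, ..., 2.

K has 6 vertices, 12 edges, 6 triangles.
rank ∂_0 = 0, rank ∂_1 = 5 ⇒ b_0 = 6 − 0 − 5 = 1; all invariant factors of ∂_1 are 1 so no torsion. So H_0 = Z.
rank ∂_1 = 5, rank ∂_2 = 6 ⇒ b_1 = 12 − 5 − 6 = 1; all invariant factors of ∂_2 are 1 so no torsion. So H_1 = Z.
rank ∂_2 = 6, rank ∂_3 = 0 ⇒ b_2 = 6 − 6 − 0 = 0. So H_2 = 0.

H_0 = Z,  H_1 = Z,  H_2 = 0.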